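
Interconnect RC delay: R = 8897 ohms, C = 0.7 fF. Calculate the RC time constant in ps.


Step 1: tau = R * C
Step 2: tau = 8897 * 0.7 fF = 8897 * 7.0e-16 F
Step 3: tau = 6.2279e-12 s = 6.2279 ps

6.2279


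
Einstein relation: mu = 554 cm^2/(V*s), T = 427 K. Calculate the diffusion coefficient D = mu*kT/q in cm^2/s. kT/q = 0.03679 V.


Step 1: D = mu * (kT/q)
Step 2: D = 554 * 0.03679
Step 3: D = 20.38 cm^2/s

20.38


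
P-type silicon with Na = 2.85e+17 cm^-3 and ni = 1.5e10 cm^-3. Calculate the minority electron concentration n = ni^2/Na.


Step 1: Majority hole concentration p ≈ Na = 2.85e+17 cm^-3
Step 2: n = ni^2 / Na = (1.5e10)^2 / 2.85e+17
Step 3: n = 7.89e+02 cm^-3

7.89e+02


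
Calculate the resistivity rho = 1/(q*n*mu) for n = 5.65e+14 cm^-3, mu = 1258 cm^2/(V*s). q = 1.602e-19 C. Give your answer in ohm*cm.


Step 1: sigma = q * n * mu = 1.602e-19 * 5.65e+14 * 1258 = 1.13865e-01 S/cm
Step 2: rho = 1 / sigma = 1 / 1.13865e-01 = 8.782 ohm*cm

8.782


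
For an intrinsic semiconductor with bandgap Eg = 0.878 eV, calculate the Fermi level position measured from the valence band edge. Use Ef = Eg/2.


Step 1: For an intrinsic semiconductor, the Fermi level sits at midgap.
Step 2: Ef = Eg / 2 = 0.878 / 2 = 0.439 eV

0.439


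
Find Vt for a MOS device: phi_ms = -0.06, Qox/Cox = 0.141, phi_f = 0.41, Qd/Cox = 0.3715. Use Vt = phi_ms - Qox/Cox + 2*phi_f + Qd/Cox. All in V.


Step 1: Vt = phi_ms - Qox/Cox + 2*phi_f + Qd/Cox
Step 2: Vt = -0.06 - 0.141 + 2*0.41 + 0.3715
Step 3: Vt = -0.06 - 0.141 + 0.82 + 0.3715
Step 4: Vt = 0.9905 V

0.9905


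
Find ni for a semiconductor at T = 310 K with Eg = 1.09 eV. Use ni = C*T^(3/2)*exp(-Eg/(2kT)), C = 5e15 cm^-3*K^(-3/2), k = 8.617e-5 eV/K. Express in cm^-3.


Step 1: Compute kT = 8.617e-5 * 310 = 0.0267127 eV
Step 2: Exponent = -Eg/(2kT) = -1.09/(2*0.0267127) = -20.40228
Step 3: T^(3/2) = 310^1.5 = 5458.11
Step 4: ni = 5e15 * 5458.11 * exp(-20.40228) = 3.76e+10 cm^-3

3.76e+10


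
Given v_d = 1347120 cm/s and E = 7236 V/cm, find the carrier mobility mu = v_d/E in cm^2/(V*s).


Step 1: mu = v_d / E
Step 2: mu = 1347120 / 7236
Step 3: mu = 186.17 cm^2/(V*s)

186.17


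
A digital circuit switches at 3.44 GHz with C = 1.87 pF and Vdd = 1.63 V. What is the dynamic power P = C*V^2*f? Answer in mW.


Step 1: V^2 = 1.63^2 = 2.6569 V^2
Step 2: P = C*V^2*f = 1.87e-12 F * 2.6569 * 3.44e9 Hz
Step 3: P = 1.709130632e-02 W
Step 4: P = 17.091 mW

17.091


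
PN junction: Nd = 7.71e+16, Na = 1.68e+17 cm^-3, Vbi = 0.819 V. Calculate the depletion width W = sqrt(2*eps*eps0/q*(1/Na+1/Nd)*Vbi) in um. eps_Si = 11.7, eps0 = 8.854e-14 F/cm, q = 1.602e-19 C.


Step 1: 1/Na + 1/Nd = 1/1.68e+17 + 1/7.71e+16 = 1.89225e-17
Step 2: 2*eps*eps0/q = 2*11.7*8.854e-14/1.602e-19 = 1.293281e+07
Step 3: W^2 = 1.293281e+07 * 1.89225e-17 * 0.819 = 2.00427e-10
Step 4: W = sqrt(2.00427e-10) = 1.416e-05 cm = 0.1416 um

0.1416


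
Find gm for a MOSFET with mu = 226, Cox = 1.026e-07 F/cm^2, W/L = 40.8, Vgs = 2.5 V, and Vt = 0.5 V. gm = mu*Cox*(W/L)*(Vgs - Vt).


Step 1: Vov = Vgs - Vt = 2.5 - 0.5 = 2.0 V
Step 2: gm = mu * Cox * (W/L) * Vov
Step 3: gm = 226 * 1.026e-07 * 40.8 * 2.0 = 1.89e-03 S

1.89e-03


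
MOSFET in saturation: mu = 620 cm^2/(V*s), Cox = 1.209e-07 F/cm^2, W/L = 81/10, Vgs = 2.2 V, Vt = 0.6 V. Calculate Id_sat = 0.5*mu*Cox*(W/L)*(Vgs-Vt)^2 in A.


Step 1: Overdrive voltage Vov = Vgs - Vt = 2.2 - 0.6 = 1.6 V
Step 2: W/L = 81/10 = 8.1
Step 3: Id = 0.5 * 620 * 1.209e-07 * 8.1 * 1.6^2
Step 4: Id = 7.77e-04 A

7.77e-04


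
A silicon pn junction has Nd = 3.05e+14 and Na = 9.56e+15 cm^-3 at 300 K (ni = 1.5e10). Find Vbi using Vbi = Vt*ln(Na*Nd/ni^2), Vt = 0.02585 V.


Step 1: Compute Na*Nd/ni^2 = 9.56e+15 * 3.05e+14 / (1.5e10)^2 = 1.2959e+10
Step 2: ln(1.2959e+10) = 23.2851
Step 3: Vbi = 0.02585 * 23.2851 = 0.602 V

0.602


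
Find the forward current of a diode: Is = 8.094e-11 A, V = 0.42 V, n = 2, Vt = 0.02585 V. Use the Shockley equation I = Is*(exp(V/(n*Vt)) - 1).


Step 1: V/(n*Vt) = 0.42/(2*0.02585) = 8.1238
Step 2: exp(8.1238) = 3.3738e+03
Step 3: I = 8.094e-11 * (3.3738e+03 - 1) = 2.73e-07 A

2.73e-07


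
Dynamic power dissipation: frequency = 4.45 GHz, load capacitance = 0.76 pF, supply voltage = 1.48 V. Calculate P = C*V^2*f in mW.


Step 1: V^2 = 1.48^2 = 2.1904 V^2
Step 2: P = C*V^2*f = 0.76e-12 F * 2.1904 * 4.45e9 Hz
Step 3: P = 7.4079328e-03 W
Step 4: P = 7.408 mW

7.408


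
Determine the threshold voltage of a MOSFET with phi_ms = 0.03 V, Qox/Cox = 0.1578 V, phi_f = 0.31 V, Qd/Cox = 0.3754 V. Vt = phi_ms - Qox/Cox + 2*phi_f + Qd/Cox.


Step 1: Vt = phi_ms - Qox/Cox + 2*phi_f + Qd/Cox
Step 2: Vt = 0.03 - 0.1578 + 2*0.31 + 0.3754
Step 3: Vt = 0.03 - 0.1578 + 0.62 + 0.3754
Step 4: Vt = 0.8676 V

0.8676


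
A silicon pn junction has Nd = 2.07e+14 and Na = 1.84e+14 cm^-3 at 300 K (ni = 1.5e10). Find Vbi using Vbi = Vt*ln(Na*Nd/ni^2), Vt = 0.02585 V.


Step 1: Compute Na*Nd/ni^2 = 1.84e+14 * 2.07e+14 / (1.5e10)^2 = 1.6928e+08
Step 2: ln(1.6928e+08) = 18.9471
Step 3: Vbi = 0.02585 * 18.9471 = 0.49 V

0.49


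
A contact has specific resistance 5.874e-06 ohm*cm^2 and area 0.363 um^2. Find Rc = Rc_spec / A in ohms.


Step 1: Convert area to cm^2: 0.363 um^2 = 3.6300e-09 cm^2
Step 2: Rc = Rc_spec / A = 5.874e-06 / 3.6300e-09
Step 3: Rc = 1.62e+03 ohms

1.62e+03


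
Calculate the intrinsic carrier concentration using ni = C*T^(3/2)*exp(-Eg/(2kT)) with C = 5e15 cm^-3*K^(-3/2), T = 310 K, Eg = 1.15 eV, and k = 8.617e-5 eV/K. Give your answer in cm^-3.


Step 1: Compute kT = 8.617e-5 * 310 = 0.0267127 eV
Step 2: Exponent = -Eg/(2kT) = -1.15/(2*0.0267127) = -21.52534
Step 3: T^(3/2) = 310^1.5 = 5458.11
Step 4: ni = 5e15 * 5458.11 * exp(-21.52534) = 1.22e+10 cm^-3

1.22e+10


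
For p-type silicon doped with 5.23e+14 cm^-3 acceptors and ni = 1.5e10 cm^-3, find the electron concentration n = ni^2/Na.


Step 1: Majority hole concentration p ≈ Na = 5.23e+14 cm^-3
Step 2: n = ni^2 / Na = (1.5e10)^2 / 5.23e+14
Step 3: n = 4.30e+05 cm^-3

4.30e+05


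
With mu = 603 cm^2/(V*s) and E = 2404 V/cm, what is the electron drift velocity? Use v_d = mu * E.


Step 1: v_d = mu * E
Step 2: v_d = 603 * 2404 = 1449612
Step 3: v_d = 1.45e+06 cm/s

1.45e+06


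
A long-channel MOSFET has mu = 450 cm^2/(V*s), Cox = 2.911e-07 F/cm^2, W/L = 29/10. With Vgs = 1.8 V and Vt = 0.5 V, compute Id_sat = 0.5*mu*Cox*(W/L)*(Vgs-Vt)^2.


Step 1: Overdrive voltage Vov = Vgs - Vt = 1.8 - 0.5 = 1.3 V
Step 2: W/L = 29/10 = 2.9
Step 3: Id = 0.5 * 450 * 2.911e-07 * 2.9 * 1.3^2
Step 4: Id = 3.21e-04 A

3.21e-04


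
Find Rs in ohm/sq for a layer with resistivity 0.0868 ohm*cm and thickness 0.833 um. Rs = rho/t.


Step 1: Convert thickness to cm: t = 0.833 um = 8.3300e-05 cm
Step 2: Rs = rho / t = 0.0868 / 8.3300e-05
Step 3: Rs = 1042.0 ohm/sq

1042.0


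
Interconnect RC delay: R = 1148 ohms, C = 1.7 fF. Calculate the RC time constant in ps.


Step 1: tau = R * C
Step 2: tau = 1148 * 1.7 fF = 1148 * 1.7e-15 F
Step 3: tau = 1.9516e-12 s = 1.9516 ps

1.9516


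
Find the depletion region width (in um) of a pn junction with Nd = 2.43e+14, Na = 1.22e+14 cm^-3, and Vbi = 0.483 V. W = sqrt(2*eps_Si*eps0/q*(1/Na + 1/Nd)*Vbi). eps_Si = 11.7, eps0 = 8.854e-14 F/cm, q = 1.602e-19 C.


Step 1: 1/Na + 1/Nd = 1/1.22e+14 + 1/2.43e+14 = 1.23119e-14
Step 2: 2*eps*eps0/q = 2*11.7*8.854e-14/1.602e-19 = 1.293281e+07
Step 3: W^2 = 1.293281e+07 * 1.23119e-14 * 0.483 = 7.69069e-08
Step 4: W = sqrt(7.69069e-08) = 2.773e-04 cm = 2.773 um

2.773


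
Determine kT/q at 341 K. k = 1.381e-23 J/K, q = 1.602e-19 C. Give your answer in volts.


Step 1: kT = 1.381e-23 * 341 = 4.70921e-21 J
Step 2: Vt = kT/q = 4.70921e-21 / 1.602e-19
Step 3: Vt = 0.0294 V

0.0294


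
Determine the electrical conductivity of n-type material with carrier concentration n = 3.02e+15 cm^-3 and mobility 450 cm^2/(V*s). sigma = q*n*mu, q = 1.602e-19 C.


Step 1: sigma = q * n * mu
Step 2: sigma = 1.602e-19 * 3.02e+15 * 450
Step 3: sigma = 2.177e-01 S/cm

2.177e-01


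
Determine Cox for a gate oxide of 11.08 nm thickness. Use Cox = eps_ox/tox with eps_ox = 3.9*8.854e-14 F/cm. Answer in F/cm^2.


Step 1: eps_ox = 3.9 * 8.854e-14 = 3.45306e-13 F/cm
Step 2: tox in cm = 11.08 nm * 1e-7 = 1.1080e-06 cm
Step 3: Cox = 3.45306e-13 / 1.1080e-06 = 3.12e-07 F/cm^2

3.12e-07


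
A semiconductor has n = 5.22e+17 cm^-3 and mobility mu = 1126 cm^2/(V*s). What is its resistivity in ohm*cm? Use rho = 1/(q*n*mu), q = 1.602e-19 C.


Step 1: sigma = q * n * mu = 1.602e-19 * 5.22e+17 * 1126 = 9.41611e+01 S/cm
Step 2: rho = 1 / sigma = 1 / 9.41611e+01 = 0.01062 ohm*cm

0.01062


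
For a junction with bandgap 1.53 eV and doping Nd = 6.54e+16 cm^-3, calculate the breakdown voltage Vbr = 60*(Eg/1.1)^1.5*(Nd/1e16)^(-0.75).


Step 1: Eg/1.1 = 1.53/1.1 = 1.390909
Step 2: (Eg/1.1)^1.5 = 1.390909^1.5 = 1.640394
Step 3: (Nd/1e16)^(-0.75) = (6.54)^(-0.75) = 0.244521
Step 4: Vbr = 60 * 1.640394 * 0.244521 = 24.1 V

24.1


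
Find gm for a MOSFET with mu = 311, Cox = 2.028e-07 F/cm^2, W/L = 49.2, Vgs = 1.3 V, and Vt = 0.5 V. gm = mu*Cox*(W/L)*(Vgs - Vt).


Step 1: Vov = Vgs - Vt = 1.3 - 0.5 = 0.8 V
Step 2: gm = mu * Cox * (W/L) * Vov
Step 3: gm = 311 * 2.028e-07 * 49.2 * 0.8 = 2.48e-03 S

2.48e-03


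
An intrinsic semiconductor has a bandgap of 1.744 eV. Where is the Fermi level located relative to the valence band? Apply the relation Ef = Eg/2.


Step 1: For an intrinsic semiconductor, the Fermi level sits at midgap.
Step 2: Ef = Eg / 2 = 1.744 / 2 = 0.872 eV

0.872


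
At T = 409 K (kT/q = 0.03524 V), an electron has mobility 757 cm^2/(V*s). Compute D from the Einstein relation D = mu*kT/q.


Step 1: D = mu * (kT/q)
Step 2: D = 757 * 0.03524
Step 3: D = 26.68 cm^2/s

26.68


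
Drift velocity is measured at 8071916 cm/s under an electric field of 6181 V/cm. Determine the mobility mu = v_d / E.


Step 1: mu = v_d / E
Step 2: mu = 8071916 / 6181
Step 3: mu = 1305.92 cm^2/(V*s)

1305.92


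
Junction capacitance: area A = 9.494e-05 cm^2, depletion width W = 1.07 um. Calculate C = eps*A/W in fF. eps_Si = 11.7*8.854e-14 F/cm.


Step 1: eps_Si = 11.7 * 8.854e-14 = 1.035918e-12 F/cm
Step 2: W in cm = 1.07 * 1e-4 = 1.07e-04 cm
Step 3: C = 1.035918e-12 * 9.494e-05 / 1.07e-04 = 9.191594e-13 F
Step 4: C = 919.16 fF

919.16


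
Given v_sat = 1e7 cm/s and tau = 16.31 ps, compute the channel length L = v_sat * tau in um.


Step 1: tau in seconds = 16.31 ps * 1e-12 = 1.6310e-11 s
Step 2: L = v_sat * tau = 1e7 * 1.6310e-11 = 1.6310e-04 cm
Step 3: L in um = 1.6310e-04 * 1e4 = 1.631 um

1.631


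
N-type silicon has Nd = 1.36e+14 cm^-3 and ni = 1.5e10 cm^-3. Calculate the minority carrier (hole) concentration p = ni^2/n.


Step 1: Since Nd >> ni, n ≈ Nd = 1.36e+14 cm^-3
Step 2: p = ni^2 / n = (1.5e10)^2 / 1.36e+14
Step 3: p = 2.25e20 / 1.36e+14 = 1.65e+06 cm^-3

1.65e+06


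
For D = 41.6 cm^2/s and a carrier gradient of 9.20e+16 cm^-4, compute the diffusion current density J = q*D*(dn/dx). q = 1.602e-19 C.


Step 1: J = q * D * (dn/dx)
Step 2: J = 1.602e-19 * 41.6 * 9.20e+16
Step 3: J = 6.13e-01 A/cm^2

6.13e-01


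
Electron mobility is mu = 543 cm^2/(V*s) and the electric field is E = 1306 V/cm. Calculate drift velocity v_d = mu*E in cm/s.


Step 1: v_d = mu * E
Step 2: v_d = 543 * 1306 = 709158
Step 3: v_d = 7.09e+05 cm/s

7.09e+05


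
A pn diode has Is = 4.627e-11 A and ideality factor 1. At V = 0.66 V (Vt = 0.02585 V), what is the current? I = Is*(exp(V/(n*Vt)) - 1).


Step 1: V/(n*Vt) = 0.66/(1*0.02585) = 25.5319
Step 2: exp(25.5319) = 1.2256e+11
Step 3: I = 4.627e-11 * (1.2256e+11 - 1) = 5.67e+00 A

5.67e+00


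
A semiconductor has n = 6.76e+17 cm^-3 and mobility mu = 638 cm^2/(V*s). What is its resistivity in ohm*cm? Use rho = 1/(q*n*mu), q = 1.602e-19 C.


Step 1: sigma = q * n * mu = 1.602e-19 * 6.76e+17 * 638 = 6.90923e+01 S/cm
Step 2: rho = 1 / sigma = 1 / 6.90923e+01 = 0.01447 ohm*cm

0.01447


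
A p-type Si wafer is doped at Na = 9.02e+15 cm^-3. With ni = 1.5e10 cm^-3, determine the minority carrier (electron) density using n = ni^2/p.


Step 1: Majority hole concentration p ≈ Na = 9.02e+15 cm^-3
Step 2: n = ni^2 / Na = (1.5e10)^2 / 9.02e+15
Step 3: n = 2.49e+04 cm^-3

2.49e+04


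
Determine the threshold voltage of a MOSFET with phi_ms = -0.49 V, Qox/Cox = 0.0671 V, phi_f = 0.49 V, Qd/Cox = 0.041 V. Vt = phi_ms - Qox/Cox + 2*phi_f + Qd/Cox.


Step 1: Vt = phi_ms - Qox/Cox + 2*phi_f + Qd/Cox
Step 2: Vt = -0.49 - 0.0671 + 2*0.49 + 0.041
Step 3: Vt = -0.49 - 0.0671 + 0.98 + 0.041
Step 4: Vt = 0.4639 V

0.4639


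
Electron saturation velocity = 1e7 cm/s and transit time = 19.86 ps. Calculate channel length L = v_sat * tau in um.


Step 1: tau in seconds = 19.86 ps * 1e-12 = 1.9860e-11 s
Step 2: L = v_sat * tau = 1e7 * 1.9860e-11 = 1.9860e-04 cm
Step 3: L in um = 1.9860e-04 * 1e4 = 1.986 um

1.986


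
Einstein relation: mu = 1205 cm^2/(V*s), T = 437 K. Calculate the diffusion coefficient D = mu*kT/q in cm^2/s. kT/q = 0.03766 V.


Step 1: D = mu * (kT/q)
Step 2: D = 1205 * 0.03766
Step 3: D = 45.38 cm^2/s

45.38


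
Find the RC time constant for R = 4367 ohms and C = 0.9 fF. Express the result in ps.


Step 1: tau = R * C
Step 2: tau = 4367 * 0.9 fF = 4367 * 9.0e-16 F
Step 3: tau = 3.9303e-12 s = 3.9303 ps

3.9303


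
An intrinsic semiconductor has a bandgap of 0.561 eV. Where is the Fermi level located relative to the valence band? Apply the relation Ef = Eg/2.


Step 1: For an intrinsic semiconductor, the Fermi level sits at midgap.
Step 2: Ef = Eg / 2 = 0.561 / 2 = 0.2805 eV

0.2805


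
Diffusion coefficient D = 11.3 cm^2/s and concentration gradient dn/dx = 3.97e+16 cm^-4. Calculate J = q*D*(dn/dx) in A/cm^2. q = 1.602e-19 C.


Step 1: J = q * D * (dn/dx)
Step 2: J = 1.602e-19 * 11.3 * 3.97e+16
Step 3: J = 7.19e-02 A/cm^2

7.19e-02


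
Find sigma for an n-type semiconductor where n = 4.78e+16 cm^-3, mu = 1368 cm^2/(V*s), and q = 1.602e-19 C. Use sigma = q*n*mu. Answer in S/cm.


Step 1: sigma = q * n * mu
Step 2: sigma = 1.602e-19 * 4.78e+16 * 1368
Step 3: sigma = 1.048e+01 S/cm

1.048e+01


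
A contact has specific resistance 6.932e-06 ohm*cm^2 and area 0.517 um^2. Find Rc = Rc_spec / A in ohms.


Step 1: Convert area to cm^2: 0.517 um^2 = 5.1700e-09 cm^2
Step 2: Rc = Rc_spec / A = 6.932e-06 / 5.1700e-09
Step 3: Rc = 1.34e+03 ohms

1.34e+03


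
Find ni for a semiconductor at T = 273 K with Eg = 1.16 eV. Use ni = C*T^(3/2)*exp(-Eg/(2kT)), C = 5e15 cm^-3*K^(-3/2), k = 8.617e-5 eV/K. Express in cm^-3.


Step 1: Compute kT = 8.617e-5 * 273 = 0.02352441 eV
Step 2: Exponent = -Eg/(2kT) = -1.16/(2*0.02352441) = -24.65524
Step 3: T^(3/2) = 273^1.5 = 4510.70
Step 4: ni = 5e15 * 4510.70 * exp(-24.65524) = 4.42e+08 cm^-3

4.42e+08


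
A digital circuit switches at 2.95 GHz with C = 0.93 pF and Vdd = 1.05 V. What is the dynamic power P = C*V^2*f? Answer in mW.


Step 1: V^2 = 1.05^2 = 1.1025 V^2
Step 2: P = C*V^2*f = 0.93e-12 F * 1.1025 * 2.95e9 Hz
Step 3: P = 3.02470875e-03 W
Step 4: P = 3.025 mW

3.025


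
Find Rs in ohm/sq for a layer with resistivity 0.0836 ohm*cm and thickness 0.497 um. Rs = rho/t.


Step 1: Convert thickness to cm: t = 0.497 um = 4.9700e-05 cm
Step 2: Rs = rho / t = 0.0836 / 4.9700e-05
Step 3: Rs = 1682.1 ohm/sq

1682.1


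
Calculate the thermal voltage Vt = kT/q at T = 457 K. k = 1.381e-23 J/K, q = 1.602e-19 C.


Step 1: kT = 1.381e-23 * 457 = 6.31117e-21 J
Step 2: Vt = kT/q = 6.31117e-21 / 1.602e-19
Step 3: Vt = 0.0394 V

0.0394


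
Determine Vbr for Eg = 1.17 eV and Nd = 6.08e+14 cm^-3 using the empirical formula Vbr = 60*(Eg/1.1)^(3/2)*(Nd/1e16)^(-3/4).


Step 1: Eg/1.1 = 1.17/1.1 = 1.063636
Step 2: (Eg/1.1)^1.5 = 1.063636^1.5 = 1.096957
Step 3: (Nd/1e16)^(-0.75) = (0.0608)^(-0.75) = 8.167184
Step 4: Vbr = 60 * 1.096957 * 8.167184 = 537.5 V

537.5


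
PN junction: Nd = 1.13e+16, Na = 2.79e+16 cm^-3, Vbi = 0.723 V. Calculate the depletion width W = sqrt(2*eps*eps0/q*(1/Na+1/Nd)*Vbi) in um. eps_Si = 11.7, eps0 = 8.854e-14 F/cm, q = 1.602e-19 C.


Step 1: 1/Na + 1/Nd = 1/2.79e+16 + 1/1.13e+16 = 1.24338e-16
Step 2: 2*eps*eps0/q = 2*11.7*8.854e-14/1.602e-19 = 1.293281e+07
Step 3: W^2 = 1.293281e+07 * 1.24338e-16 * 0.723 = 1.16261e-09
Step 4: W = sqrt(1.16261e-09) = 3.410e-05 cm = 0.341 um

0.341


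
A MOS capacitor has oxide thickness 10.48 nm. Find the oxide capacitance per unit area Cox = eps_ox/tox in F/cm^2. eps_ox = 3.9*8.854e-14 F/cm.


Step 1: eps_ox = 3.9 * 8.854e-14 = 3.45306e-13 F/cm
Step 2: tox in cm = 10.48 nm * 1e-7 = 1.0480e-06 cm
Step 3: Cox = 3.45306e-13 / 1.0480e-06 = 3.29e-07 F/cm^2

3.29e-07


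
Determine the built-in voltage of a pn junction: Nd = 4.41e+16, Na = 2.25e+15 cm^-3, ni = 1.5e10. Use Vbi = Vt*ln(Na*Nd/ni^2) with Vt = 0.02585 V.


Step 1: Compute Na*Nd/ni^2 = 2.25e+15 * 4.41e+16 / (1.5e10)^2 = 4.4100e+11
Step 2: ln(4.4100e+11) = 26.8123
Step 3: Vbi = 0.02585 * 26.8123 = 0.693 V

0.693


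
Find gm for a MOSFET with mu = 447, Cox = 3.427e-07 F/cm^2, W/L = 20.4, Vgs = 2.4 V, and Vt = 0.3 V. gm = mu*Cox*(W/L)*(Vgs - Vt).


Step 1: Vov = Vgs - Vt = 2.4 - 0.3 = 2.1 V
Step 2: gm = mu * Cox * (W/L) * Vov
Step 3: gm = 447 * 3.427e-07 * 20.4 * 2.1 = 6.56e-03 S

6.56e-03


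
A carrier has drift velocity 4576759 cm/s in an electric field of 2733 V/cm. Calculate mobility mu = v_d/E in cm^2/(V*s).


Step 1: mu = v_d / E
Step 2: mu = 4576759 / 2733
Step 3: mu = 1674.63 cm^2/(V*s)

1674.63


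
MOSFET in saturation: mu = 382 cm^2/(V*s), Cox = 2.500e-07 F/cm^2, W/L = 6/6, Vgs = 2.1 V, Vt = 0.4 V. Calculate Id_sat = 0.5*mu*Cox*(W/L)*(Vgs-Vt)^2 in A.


Step 1: Overdrive voltage Vov = Vgs - Vt = 2.1 - 0.4 = 1.7 V
Step 2: W/L = 6/6 = 1
Step 3: Id = 0.5 * 382 * 2.500e-07 * 1 * 1.7^2
Step 4: Id = 1.38e-04 A

1.38e-04


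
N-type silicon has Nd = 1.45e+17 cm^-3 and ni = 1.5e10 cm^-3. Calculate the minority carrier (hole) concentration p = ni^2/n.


Step 1: Since Nd >> ni, n ≈ Nd = 1.45e+17 cm^-3
Step 2: p = ni^2 / n = (1.5e10)^2 / 1.45e+17
Step 3: p = 2.25e20 / 1.45e+17 = 1.55e+03 cm^-3

1.55e+03


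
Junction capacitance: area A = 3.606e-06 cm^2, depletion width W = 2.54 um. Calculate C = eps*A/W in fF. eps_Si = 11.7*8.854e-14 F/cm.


Step 1: eps_Si = 11.7 * 8.854e-14 = 1.035918e-12 F/cm
Step 2: W in cm = 2.54 * 1e-4 = 2.54e-04 cm
Step 3: C = 1.035918e-12 * 3.606e-06 / 2.54e-04 = 1.470677e-14 F
Step 4: C = 14.71 fF

14.71


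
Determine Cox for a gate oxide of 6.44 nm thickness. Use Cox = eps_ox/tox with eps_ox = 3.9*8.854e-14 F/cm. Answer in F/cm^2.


Step 1: eps_ox = 3.9 * 8.854e-14 = 3.45306e-13 F/cm
Step 2: tox in cm = 6.44 nm * 1e-7 = 6.4400e-07 cm
Step 3: Cox = 3.45306e-13 / 6.4400e-07 = 5.36e-07 F/cm^2

5.36e-07


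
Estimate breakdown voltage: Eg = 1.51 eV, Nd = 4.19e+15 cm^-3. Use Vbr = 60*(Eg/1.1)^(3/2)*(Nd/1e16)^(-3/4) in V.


Step 1: Eg/1.1 = 1.51/1.1 = 1.372727
Step 2: (Eg/1.1)^1.5 = 1.372727^1.5 = 1.608334
Step 3: (Nd/1e16)^(-0.75) = (0.419)^(-0.75) = 1.920169
Step 4: Vbr = 60 * 1.608334 * 1.920169 = 185.3 V

185.3


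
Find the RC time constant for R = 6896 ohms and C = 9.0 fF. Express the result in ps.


Step 1: tau = R * C
Step 2: tau = 6896 * 9.0 fF = 6896 * 9.0e-15 F
Step 3: tau = 6.2064e-11 s = 62.064 ps

62.064


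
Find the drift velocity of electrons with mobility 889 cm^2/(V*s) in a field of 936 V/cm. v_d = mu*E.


Step 1: v_d = mu * E
Step 2: v_d = 889 * 936 = 832104
Step 3: v_d = 8.32e+05 cm/s

8.32e+05


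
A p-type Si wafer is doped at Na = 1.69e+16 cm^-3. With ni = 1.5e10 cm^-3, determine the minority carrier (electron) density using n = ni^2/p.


Step 1: Majority hole concentration p ≈ Na = 1.69e+16 cm^-3
Step 2: n = ni^2 / Na = (1.5e10)^2 / 1.69e+16
Step 3: n = 1.33e+04 cm^-3

1.33e+04


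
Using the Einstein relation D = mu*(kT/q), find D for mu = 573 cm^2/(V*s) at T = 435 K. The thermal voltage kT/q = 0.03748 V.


Step 1: D = mu * (kT/q)
Step 2: D = 573 * 0.03748
Step 3: D = 21.48 cm^2/s

21.48


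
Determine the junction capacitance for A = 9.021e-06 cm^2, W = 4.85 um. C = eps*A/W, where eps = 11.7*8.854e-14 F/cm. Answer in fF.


Step 1: eps_Si = 11.7 * 8.854e-14 = 1.035918e-12 F/cm
Step 2: W in cm = 4.85 * 1e-4 = 4.85e-04 cm
Step 3: C = 1.035918e-12 * 9.021e-06 / 4.85e-04 = 1.926807e-14 F
Step 4: C = 19.27 fF

19.27


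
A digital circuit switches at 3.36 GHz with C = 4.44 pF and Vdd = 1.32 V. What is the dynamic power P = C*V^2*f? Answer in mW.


Step 1: V^2 = 1.32^2 = 1.7424 V^2
Step 2: P = C*V^2*f = 4.44e-12 F * 1.7424 * 3.36e9 Hz
Step 3: P = 2.599382016e-02 W
Step 4: P = 25.994 mW

25.994


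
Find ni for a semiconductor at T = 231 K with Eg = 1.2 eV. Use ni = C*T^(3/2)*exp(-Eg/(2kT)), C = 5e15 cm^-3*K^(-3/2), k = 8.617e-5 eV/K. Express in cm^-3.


Step 1: Compute kT = 8.617e-5 * 231 = 0.01990527 eV
Step 2: Exponent = -Eg/(2kT) = -1.2/(2*0.01990527) = -30.14277
Step 3: T^(3/2) = 231^1.5 = 3510.90
Step 4: ni = 5e15 * 3510.90 * exp(-30.14277) = 1.42e+06 cm^-3

1.42e+06


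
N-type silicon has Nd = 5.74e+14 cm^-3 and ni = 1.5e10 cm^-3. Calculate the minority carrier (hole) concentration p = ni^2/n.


Step 1: Since Nd >> ni, n ≈ Nd = 5.74e+14 cm^-3
Step 2: p = ni^2 / n = (1.5e10)^2 / 5.74e+14
Step 3: p = 2.25e20 / 5.74e+14 = 3.92e+05 cm^-3

3.92e+05


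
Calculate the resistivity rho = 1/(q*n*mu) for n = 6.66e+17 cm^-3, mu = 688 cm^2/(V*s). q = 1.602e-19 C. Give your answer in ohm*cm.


Step 1: sigma = q * n * mu = 1.602e-19 * 6.66e+17 * 688 = 7.34049e+01 S/cm
Step 2: rho = 1 / sigma = 1 / 7.34049e+01 = 0.01362 ohm*cm

0.01362


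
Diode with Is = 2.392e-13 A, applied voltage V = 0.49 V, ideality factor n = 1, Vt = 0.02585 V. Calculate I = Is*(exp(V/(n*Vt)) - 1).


Step 1: V/(n*Vt) = 0.49/(1*0.02585) = 18.9555
Step 2: exp(18.9555) = 1.7071e+08
Step 3: I = 2.392e-13 * (1.7071e+08 - 1) = 4.08e-05 A

4.08e-05


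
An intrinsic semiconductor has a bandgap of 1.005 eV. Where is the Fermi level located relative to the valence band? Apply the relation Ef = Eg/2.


Step 1: For an intrinsic semiconductor, the Fermi level sits at midgap.
Step 2: Ef = Eg / 2 = 1.005 / 2 = 0.5025 eV

0.5025


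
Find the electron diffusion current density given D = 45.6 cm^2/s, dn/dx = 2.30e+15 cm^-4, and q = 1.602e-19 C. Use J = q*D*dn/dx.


Step 1: J = q * D * (dn/dx)
Step 2: J = 1.602e-19 * 45.6 * 2.30e+15
Step 3: J = 1.68e-02 A/cm^2

1.68e-02


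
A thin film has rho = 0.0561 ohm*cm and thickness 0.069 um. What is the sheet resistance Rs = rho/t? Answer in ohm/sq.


Step 1: Convert thickness to cm: t = 0.069 um = 6.9000e-06 cm
Step 2: Rs = rho / t = 0.0561 / 6.9000e-06
Step 3: Rs = 8130.4 ohm/sq

8130.4


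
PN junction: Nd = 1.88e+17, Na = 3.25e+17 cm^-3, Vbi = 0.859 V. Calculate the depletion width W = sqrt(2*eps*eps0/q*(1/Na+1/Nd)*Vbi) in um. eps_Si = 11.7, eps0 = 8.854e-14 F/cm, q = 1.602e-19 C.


Step 1: 1/Na + 1/Nd = 1/3.25e+17 + 1/1.88e+17 = 8.39607e-18
Step 2: 2*eps*eps0/q = 2*11.7*8.854e-14/1.602e-19 = 1.293281e+07
Step 3: W^2 = 1.293281e+07 * 8.39607e-18 * 0.859 = 9.32743e-11
Step 4: W = sqrt(9.32743e-11) = 9.658e-06 cm = 0.09658 um

0.09658


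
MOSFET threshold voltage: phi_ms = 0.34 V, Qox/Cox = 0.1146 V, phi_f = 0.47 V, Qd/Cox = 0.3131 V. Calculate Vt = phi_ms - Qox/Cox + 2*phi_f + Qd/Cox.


Step 1: Vt = phi_ms - Qox/Cox + 2*phi_f + Qd/Cox
Step 2: Vt = 0.34 - 0.1146 + 2*0.47 + 0.3131
Step 3: Vt = 0.34 - 0.1146 + 0.94 + 0.3131
Step 4: Vt = 1.4785 V

1.4785


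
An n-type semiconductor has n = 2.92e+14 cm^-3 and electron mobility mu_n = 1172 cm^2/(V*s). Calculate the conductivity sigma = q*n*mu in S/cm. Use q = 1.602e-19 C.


Step 1: sigma = q * n * mu
Step 2: sigma = 1.602e-19 * 2.92e+14 * 1172
Step 3: sigma = 5.482e-02 S/cm

5.482e-02


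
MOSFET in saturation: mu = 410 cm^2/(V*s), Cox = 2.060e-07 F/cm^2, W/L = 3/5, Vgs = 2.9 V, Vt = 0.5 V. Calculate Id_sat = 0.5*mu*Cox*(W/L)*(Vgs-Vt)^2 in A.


Step 1: Overdrive voltage Vov = Vgs - Vt = 2.9 - 0.5 = 2.4 V
Step 2: W/L = 3/5 = 0.6
Step 3: Id = 0.5 * 410 * 2.060e-07 * 0.6 * 2.4^2
Step 4: Id = 1.46e-04 A

1.46e-04


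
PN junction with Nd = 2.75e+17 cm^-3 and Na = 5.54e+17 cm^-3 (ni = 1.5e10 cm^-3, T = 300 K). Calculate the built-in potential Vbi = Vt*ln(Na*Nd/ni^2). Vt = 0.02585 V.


Step 1: Compute Na*Nd/ni^2 = 5.54e+17 * 2.75e+17 / (1.5e10)^2 = 6.7711e+14
Step 2: ln(6.7711e+14) = 34.1489
Step 3: Vbi = 0.02585 * 34.1489 = 0.883 V

0.883


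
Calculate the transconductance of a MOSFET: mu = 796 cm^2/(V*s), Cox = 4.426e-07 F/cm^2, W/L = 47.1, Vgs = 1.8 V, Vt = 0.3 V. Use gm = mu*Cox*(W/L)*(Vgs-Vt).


Step 1: Vov = Vgs - Vt = 1.8 - 0.3 = 1.5 V
Step 2: gm = mu * Cox * (W/L) * Vov
Step 3: gm = 796 * 4.426e-07 * 47.1 * 1.5 = 2.49e-02 S

2.49e-02


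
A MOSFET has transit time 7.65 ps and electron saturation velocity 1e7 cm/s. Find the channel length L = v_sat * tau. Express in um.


Step 1: tau in seconds = 7.65 ps * 1e-12 = 7.6500e-12 s
Step 2: L = v_sat * tau = 1e7 * 7.6500e-12 = 7.6500e-05 cm
Step 3: L in um = 7.6500e-05 * 1e4 = 0.765 um

0.765


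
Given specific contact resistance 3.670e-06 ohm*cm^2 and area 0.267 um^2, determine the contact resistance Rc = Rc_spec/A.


Step 1: Convert area to cm^2: 0.267 um^2 = 2.6700e-09 cm^2
Step 2: Rc = Rc_spec / A = 3.670e-06 / 2.6700e-09
Step 3: Rc = 1.37e+03 ohms

1.37e+03


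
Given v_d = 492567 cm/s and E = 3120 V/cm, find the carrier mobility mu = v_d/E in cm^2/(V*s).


Step 1: mu = v_d / E
Step 2: mu = 492567 / 3120
Step 3: mu = 157.87 cm^2/(V*s)

157.87


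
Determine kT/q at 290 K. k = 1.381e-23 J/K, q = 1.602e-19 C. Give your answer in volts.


Step 1: kT = 1.381e-23 * 290 = 4.0049e-21 J
Step 2: Vt = kT/q = 4.0049e-21 / 1.602e-19
Step 3: Vt = 0.025 V

0.025


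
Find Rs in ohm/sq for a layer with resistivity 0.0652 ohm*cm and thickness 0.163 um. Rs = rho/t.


Step 1: Convert thickness to cm: t = 0.163 um = 1.6300e-05 cm
Step 2: Rs = rho / t = 0.0652 / 1.6300e-05
Step 3: Rs = 4000.0 ohm/sq

4000.0


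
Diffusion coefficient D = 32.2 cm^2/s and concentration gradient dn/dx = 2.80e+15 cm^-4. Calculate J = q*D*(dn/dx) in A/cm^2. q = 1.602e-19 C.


Step 1: J = q * D * (dn/dx)
Step 2: J = 1.602e-19 * 32.2 * 2.80e+15
Step 3: J = 1.44e-02 A/cm^2

1.44e-02


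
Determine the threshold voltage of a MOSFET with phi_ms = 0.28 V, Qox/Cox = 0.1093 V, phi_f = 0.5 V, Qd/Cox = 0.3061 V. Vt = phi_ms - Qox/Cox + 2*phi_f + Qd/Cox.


Step 1: Vt = phi_ms - Qox/Cox + 2*phi_f + Qd/Cox
Step 2: Vt = 0.28 - 0.1093 + 2*0.5 + 0.3061
Step 3: Vt = 0.28 - 0.1093 + 1.0 + 0.3061
Step 4: Vt = 1.4768 V

1.4768


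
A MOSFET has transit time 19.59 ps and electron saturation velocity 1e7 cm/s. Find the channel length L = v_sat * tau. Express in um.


Step 1: tau in seconds = 19.59 ps * 1e-12 = 1.9590e-11 s
Step 2: L = v_sat * tau = 1e7 * 1.9590e-11 = 1.9590e-04 cm
Step 3: L in um = 1.9590e-04 * 1e4 = 1.959 um

1.959


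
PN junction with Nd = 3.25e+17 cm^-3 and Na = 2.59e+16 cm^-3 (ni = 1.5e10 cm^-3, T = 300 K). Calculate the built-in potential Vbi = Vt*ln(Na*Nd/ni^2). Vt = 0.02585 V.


Step 1: Compute Na*Nd/ni^2 = 2.59e+16 * 3.25e+17 / (1.5e10)^2 = 3.7411e+13
Step 2: ln(3.7411e+13) = 31.2530
Step 3: Vbi = 0.02585 * 31.2530 = 0.808 V

0.808


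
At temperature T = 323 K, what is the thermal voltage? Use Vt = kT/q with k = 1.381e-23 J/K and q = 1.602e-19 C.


Step 1: kT = 1.381e-23 * 323 = 4.46063e-21 J
Step 2: Vt = kT/q = 4.46063e-21 / 1.602e-19
Step 3: Vt = 0.02784 V

0.02784


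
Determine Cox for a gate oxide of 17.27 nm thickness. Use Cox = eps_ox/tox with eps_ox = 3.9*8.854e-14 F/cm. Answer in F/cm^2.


Step 1: eps_ox = 3.9 * 8.854e-14 = 3.45306e-13 F/cm
Step 2: tox in cm = 17.27 nm * 1e-7 = 1.7270e-06 cm
Step 3: Cox = 3.45306e-13 / 1.7270e-06 = 2.00e-07 F/cm^2

2.00e-07


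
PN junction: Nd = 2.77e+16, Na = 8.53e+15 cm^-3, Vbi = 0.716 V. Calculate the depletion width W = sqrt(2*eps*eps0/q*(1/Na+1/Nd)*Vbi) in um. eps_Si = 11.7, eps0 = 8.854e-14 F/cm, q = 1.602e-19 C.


Step 1: 1/Na + 1/Nd = 1/8.53e+15 + 1/2.77e+16 = 1.53334e-16
Step 2: 2*eps*eps0/q = 2*11.7*8.854e-14/1.602e-19 = 1.293281e+07
Step 3: W^2 = 1.293281e+07 * 1.53334e-16 * 0.716 = 1.41986e-09
Step 4: W = sqrt(1.41986e-09) = 3.768e-05 cm = 0.3768 um

0.3768


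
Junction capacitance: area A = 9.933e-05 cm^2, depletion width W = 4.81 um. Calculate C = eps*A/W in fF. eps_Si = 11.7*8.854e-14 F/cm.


Step 1: eps_Si = 11.7 * 8.854e-14 = 1.035918e-12 F/cm
Step 2: W in cm = 4.81 * 1e-4 = 4.81e-04 cm
Step 3: C = 1.035918e-12 * 9.933e-05 / 4.81e-04 = 2.139246e-13 F
Step 4: C = 213.92 fF

213.92


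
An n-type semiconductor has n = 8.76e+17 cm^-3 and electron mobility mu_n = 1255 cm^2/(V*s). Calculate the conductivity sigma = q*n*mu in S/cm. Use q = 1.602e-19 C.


Step 1: sigma = q * n * mu
Step 2: sigma = 1.602e-19 * 8.76e+17 * 1255
Step 3: sigma = 1.761e+02 S/cm

1.761e+02


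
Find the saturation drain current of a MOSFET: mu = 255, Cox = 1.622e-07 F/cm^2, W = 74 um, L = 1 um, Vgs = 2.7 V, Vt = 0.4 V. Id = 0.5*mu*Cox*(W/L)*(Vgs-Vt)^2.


Step 1: Overdrive voltage Vov = Vgs - Vt = 2.7 - 0.4 = 2.3 V
Step 2: W/L = 74/1 = 74
Step 3: Id = 0.5 * 255 * 1.622e-07 * 74 * 2.3^2
Step 4: Id = 8.10e-03 A

8.10e-03


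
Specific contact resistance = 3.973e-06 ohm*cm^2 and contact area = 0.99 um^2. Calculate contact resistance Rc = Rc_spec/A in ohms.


Step 1: Convert area to cm^2: 0.99 um^2 = 9.9000e-09 cm^2
Step 2: Rc = Rc_spec / A = 3.973e-06 / 9.9000e-09
Step 3: Rc = 4.01e+02 ohms

4.01e+02


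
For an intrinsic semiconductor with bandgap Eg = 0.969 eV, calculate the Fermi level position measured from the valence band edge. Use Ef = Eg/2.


Step 1: For an intrinsic semiconductor, the Fermi level sits at midgap.
Step 2: Ef = Eg / 2 = 0.969 / 2 = 0.4845 eV

0.4845


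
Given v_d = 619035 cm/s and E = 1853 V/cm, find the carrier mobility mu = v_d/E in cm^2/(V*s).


Step 1: mu = v_d / E
Step 2: mu = 619035 / 1853
Step 3: mu = 334.07 cm^2/(V*s)

334.07


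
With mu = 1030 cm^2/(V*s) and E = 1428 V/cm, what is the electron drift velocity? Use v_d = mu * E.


Step 1: v_d = mu * E
Step 2: v_d = 1030 * 1428 = 1470840
Step 3: v_d = 1.47e+06 cm/s

1.47e+06


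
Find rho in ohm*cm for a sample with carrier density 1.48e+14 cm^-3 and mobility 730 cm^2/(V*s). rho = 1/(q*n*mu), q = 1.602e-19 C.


Step 1: sigma = q * n * mu = 1.602e-19 * 1.48e+14 * 730 = 1.73080e-02 S/cm
Step 2: rho = 1 / sigma = 1 / 1.73080e-02 = 57.78 ohm*cm

57.78


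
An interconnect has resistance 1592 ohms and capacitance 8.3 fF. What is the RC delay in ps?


Step 1: tau = R * C
Step 2: tau = 1592 * 8.3 fF = 1592 * 8.3e-15 F
Step 3: tau = 1.32136e-11 s = 13.2136 ps

13.2136


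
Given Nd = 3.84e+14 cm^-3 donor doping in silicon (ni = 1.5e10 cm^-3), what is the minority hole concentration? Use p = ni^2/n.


Step 1: Since Nd >> ni, n ≈ Nd = 3.84e+14 cm^-3
Step 2: p = ni^2 / n = (1.5e10)^2 / 3.84e+14
Step 3: p = 2.25e20 / 3.84e+14 = 5.86e+05 cm^-3

5.86e+05


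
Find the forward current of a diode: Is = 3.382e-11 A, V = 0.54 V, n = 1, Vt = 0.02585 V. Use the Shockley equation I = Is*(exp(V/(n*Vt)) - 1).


Step 1: V/(n*Vt) = 0.54/(1*0.02585) = 20.8897
Step 2: exp(20.8897) = 1.1811e+09
Step 3: I = 3.382e-11 * (1.1811e+09 - 1) = 3.99e-02 A

3.99e-02


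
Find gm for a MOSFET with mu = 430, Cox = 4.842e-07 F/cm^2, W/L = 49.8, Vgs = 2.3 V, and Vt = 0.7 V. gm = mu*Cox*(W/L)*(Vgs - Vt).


Step 1: Vov = Vgs - Vt = 2.3 - 0.7 = 1.6 V
Step 2: gm = mu * Cox * (W/L) * Vov
Step 3: gm = 430 * 4.842e-07 * 49.8 * 1.6 = 1.66e-02 S

1.66e-02


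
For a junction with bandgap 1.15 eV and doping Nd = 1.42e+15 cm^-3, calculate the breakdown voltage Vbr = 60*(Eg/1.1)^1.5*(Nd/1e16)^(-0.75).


Step 1: Eg/1.1 = 1.15/1.1 = 1.045455
Step 2: (Eg/1.1)^1.5 = 1.045455^1.5 = 1.068952
Step 3: (Nd/1e16)^(-0.75) = (0.142)^(-0.75) = 4.322985
Step 4: Vbr = 60 * 1.068952 * 4.322985 = 277.3 V

277.3


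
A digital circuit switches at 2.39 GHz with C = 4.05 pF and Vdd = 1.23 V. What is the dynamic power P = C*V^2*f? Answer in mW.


Step 1: V^2 = 1.23^2 = 1.5129 V^2
Step 2: P = C*V^2*f = 4.05e-12 F * 1.5129 * 2.39e9 Hz
Step 3: P = 1.464411555e-02 W
Step 4: P = 14.644 mW

14.644


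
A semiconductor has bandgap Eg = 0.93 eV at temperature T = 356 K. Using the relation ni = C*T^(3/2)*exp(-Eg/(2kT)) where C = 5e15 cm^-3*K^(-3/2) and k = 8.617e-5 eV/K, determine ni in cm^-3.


Step 1: Compute kT = 8.617e-5 * 356 = 0.03067652 eV
Step 2: Exponent = -Eg/(2kT) = -0.93/(2*0.03067652) = -15.15817
Step 3: T^(3/2) = 356^1.5 = 6716.99
Step 4: ni = 5e15 * 6716.99 * exp(-15.15817) = 8.77e+12 cm^-3

8.77e+12


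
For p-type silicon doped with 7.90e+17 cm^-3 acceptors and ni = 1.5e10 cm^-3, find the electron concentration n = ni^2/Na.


Step 1: Majority hole concentration p ≈ Na = 7.90e+17 cm^-3
Step 2: n = ni^2 / Na = (1.5e10)^2 / 7.90e+17
Step 3: n = 2.85e+02 cm^-3

2.85e+02


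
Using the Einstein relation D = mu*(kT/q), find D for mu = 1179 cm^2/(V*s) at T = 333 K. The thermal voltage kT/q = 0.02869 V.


Step 1: D = mu * (kT/q)
Step 2: D = 1179 * 0.02869
Step 3: D = 33.83 cm^2/s

33.83


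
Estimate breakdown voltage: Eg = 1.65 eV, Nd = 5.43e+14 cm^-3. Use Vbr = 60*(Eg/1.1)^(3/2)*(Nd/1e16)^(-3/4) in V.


Step 1: Eg/1.1 = 1.65/1.1 = 1.500000
Step 2: (Eg/1.1)^1.5 = 1.500000^1.5 = 1.837117
Step 3: (Nd/1e16)^(-0.75) = (0.0543)^(-0.75) = 8.889967
Step 4: Vbr = 60 * 1.837117 * 8.889967 = 979.9 V

979.9


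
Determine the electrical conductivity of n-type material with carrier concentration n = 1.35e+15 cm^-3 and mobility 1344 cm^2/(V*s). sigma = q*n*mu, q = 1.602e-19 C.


Step 1: sigma = q * n * mu
Step 2: sigma = 1.602e-19 * 1.35e+15 * 1344
Step 3: sigma = 2.907e-01 S/cm

2.907e-01


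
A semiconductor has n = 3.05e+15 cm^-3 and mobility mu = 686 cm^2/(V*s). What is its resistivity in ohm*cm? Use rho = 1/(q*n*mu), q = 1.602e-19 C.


Step 1: sigma = q * n * mu = 1.602e-19 * 3.05e+15 * 686 = 3.35186e-01 S/cm
Step 2: rho = 1 / sigma = 1 / 3.35186e-01 = 2.983 ohm*cm

2.983


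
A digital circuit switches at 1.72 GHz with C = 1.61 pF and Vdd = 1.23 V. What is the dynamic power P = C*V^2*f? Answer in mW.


Step 1: V^2 = 1.23^2 = 1.5129 V^2
Step 2: P = C*V^2*f = 1.61e-12 F * 1.5129 * 1.72e9 Hz
Step 3: P = 4.18952268e-03 W
Step 4: P = 4.19 mW

4.19


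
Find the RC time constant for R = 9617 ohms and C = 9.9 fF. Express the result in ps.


Step 1: tau = R * C
Step 2: tau = 9617 * 9.9 fF = 9617 * 9.9e-15 F
Step 3: tau = 9.52083e-11 s = 95.2083 ps

95.2083


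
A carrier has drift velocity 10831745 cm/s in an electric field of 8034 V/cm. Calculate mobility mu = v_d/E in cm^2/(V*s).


Step 1: mu = v_d / E
Step 2: mu = 10831745 / 8034
Step 3: mu = 1348.24 cm^2/(V*s)

1348.24


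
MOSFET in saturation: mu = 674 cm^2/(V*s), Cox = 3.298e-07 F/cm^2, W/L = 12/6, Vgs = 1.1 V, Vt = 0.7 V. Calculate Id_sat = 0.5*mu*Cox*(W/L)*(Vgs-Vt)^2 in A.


Step 1: Overdrive voltage Vov = Vgs - Vt = 1.1 - 0.7 = 0.4 V
Step 2: W/L = 12/6 = 2
Step 3: Id = 0.5 * 674 * 3.298e-07 * 2 * 0.4^2
Step 4: Id = 3.56e-05 A

3.56e-05


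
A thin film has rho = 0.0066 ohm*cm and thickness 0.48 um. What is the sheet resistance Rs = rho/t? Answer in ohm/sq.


Step 1: Convert thickness to cm: t = 0.48 um = 4.8000e-05 cm
Step 2: Rs = rho / t = 0.0066 / 4.8000e-05
Step 3: Rs = 137.5 ohm/sq

137.5


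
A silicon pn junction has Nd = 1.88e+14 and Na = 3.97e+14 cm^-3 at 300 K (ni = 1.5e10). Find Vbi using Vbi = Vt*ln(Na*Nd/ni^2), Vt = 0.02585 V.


Step 1: Compute Na*Nd/ni^2 = 3.97e+14 * 1.88e+14 / (1.5e10)^2 = 3.3172e+08
Step 2: ln(3.3172e+08) = 19.6198
Step 3: Vbi = 0.02585 * 19.6198 = 0.507 V

0.507


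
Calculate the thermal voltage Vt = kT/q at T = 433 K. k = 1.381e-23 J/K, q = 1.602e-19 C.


Step 1: kT = 1.381e-23 * 433 = 5.97973e-21 J
Step 2: Vt = kT/q = 5.97973e-21 / 1.602e-19
Step 3: Vt = 0.03733 V

0.03733


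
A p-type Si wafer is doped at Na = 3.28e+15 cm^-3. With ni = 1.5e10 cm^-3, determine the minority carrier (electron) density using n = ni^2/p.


Step 1: Majority hole concentration p ≈ Na = 3.28e+15 cm^-3
Step 2: n = ni^2 / Na = (1.5e10)^2 / 3.28e+15
Step 3: n = 6.86e+04 cm^-3

6.86e+04


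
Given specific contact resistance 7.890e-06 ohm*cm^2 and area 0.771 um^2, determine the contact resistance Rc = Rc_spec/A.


Step 1: Convert area to cm^2: 0.771 um^2 = 7.7100e-09 cm^2
Step 2: Rc = Rc_spec / A = 7.890e-06 / 7.7100e-09
Step 3: Rc = 1.02e+03 ohms

1.02e+03


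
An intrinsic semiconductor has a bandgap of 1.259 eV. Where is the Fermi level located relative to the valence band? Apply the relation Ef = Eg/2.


Step 1: For an intrinsic semiconductor, the Fermi level sits at midgap.
Step 2: Ef = Eg / 2 = 1.259 / 2 = 0.6295 eV

0.6295


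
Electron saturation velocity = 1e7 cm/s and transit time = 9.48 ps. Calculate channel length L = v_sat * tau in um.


Step 1: tau in seconds = 9.48 ps * 1e-12 = 9.4800e-12 s
Step 2: L = v_sat * tau = 1e7 * 9.4800e-12 = 9.4800e-05 cm
Step 3: L in um = 9.4800e-05 * 1e4 = 0.948 um

0.948


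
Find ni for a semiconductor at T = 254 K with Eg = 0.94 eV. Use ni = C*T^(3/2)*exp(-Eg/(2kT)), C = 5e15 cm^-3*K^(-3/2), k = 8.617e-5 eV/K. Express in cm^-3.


Step 1: Compute kT = 8.617e-5 * 254 = 0.02188718 eV
Step 2: Exponent = -Eg/(2kT) = -0.94/(2*0.02188718) = -21.47376
Step 3: T^(3/2) = 254^1.5 = 4048.09
Step 4: ni = 5e15 * 4048.09 * exp(-21.47376) = 9.56e+09 cm^-3

9.56e+09


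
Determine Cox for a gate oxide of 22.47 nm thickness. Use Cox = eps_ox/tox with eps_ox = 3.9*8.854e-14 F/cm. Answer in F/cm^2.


Step 1: eps_ox = 3.9 * 8.854e-14 = 3.45306e-13 F/cm
Step 2: tox in cm = 22.47 nm * 1e-7 = 2.2470e-06 cm
Step 3: Cox = 3.45306e-13 / 2.2470e-06 = 1.54e-07 F/cm^2

1.54e-07


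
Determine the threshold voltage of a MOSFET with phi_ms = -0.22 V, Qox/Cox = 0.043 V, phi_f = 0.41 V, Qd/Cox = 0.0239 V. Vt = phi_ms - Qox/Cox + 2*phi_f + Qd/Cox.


Step 1: Vt = phi_ms - Qox/Cox + 2*phi_f + Qd/Cox
Step 2: Vt = -0.22 - 0.043 + 2*0.41 + 0.0239
Step 3: Vt = -0.22 - 0.043 + 0.82 + 0.0239
Step 4: Vt = 0.5809 V

0.5809


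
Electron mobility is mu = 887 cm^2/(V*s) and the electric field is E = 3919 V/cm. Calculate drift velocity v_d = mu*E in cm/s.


Step 1: v_d = mu * E
Step 2: v_d = 887 * 3919 = 3476153
Step 3: v_d = 3.48e+06 cm/s

3.48e+06


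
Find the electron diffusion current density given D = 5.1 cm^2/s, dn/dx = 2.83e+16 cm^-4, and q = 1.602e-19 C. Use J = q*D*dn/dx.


Step 1: J = q * D * (dn/dx)
Step 2: J = 1.602e-19 * 5.1 * 2.83e+16
Step 3: J = 2.31e-02 A/cm^2

2.31e-02


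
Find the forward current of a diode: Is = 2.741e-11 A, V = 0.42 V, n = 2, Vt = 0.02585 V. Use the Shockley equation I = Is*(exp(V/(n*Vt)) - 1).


Step 1: V/(n*Vt) = 0.42/(2*0.02585) = 8.1238
Step 2: exp(8.1238) = 3.3738e+03
Step 3: I = 2.741e-11 * (3.3738e+03 - 1) = 9.24e-08 A

9.24e-08


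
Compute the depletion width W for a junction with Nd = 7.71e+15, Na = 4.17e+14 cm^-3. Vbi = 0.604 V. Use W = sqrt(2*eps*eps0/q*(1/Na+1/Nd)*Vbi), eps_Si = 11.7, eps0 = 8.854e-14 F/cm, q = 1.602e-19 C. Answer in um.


Step 1: 1/Na + 1/Nd = 1/4.17e+14 + 1/7.71e+15 = 2.52778e-15
Step 2: 2*eps*eps0/q = 2*11.7*8.854e-14/1.602e-19 = 1.293281e+07
Step 3: W^2 = 1.293281e+07 * 2.52778e-15 * 0.604 = 1.97455e-08
Step 4: W = sqrt(1.97455e-08) = 1.405e-04 cm = 1.405 um

1.405


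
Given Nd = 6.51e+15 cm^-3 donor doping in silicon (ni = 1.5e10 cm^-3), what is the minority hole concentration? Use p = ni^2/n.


Step 1: Since Nd >> ni, n ≈ Nd = 6.51e+15 cm^-3
Step 2: p = ni^2 / n = (1.5e10)^2 / 6.51e+15
Step 3: p = 2.25e20 / 6.51e+15 = 3.46e+04 cm^-3

3.46e+04


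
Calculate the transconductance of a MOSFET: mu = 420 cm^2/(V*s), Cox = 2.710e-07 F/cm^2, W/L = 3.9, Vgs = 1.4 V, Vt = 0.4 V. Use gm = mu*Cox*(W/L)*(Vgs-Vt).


Step 1: Vov = Vgs - Vt = 1.4 - 0.4 = 1.0 V
Step 2: gm = mu * Cox * (W/L) * Vov
Step 3: gm = 420 * 2.710e-07 * 3.9 * 1.0 = 4.44e-04 S

4.44e-04
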